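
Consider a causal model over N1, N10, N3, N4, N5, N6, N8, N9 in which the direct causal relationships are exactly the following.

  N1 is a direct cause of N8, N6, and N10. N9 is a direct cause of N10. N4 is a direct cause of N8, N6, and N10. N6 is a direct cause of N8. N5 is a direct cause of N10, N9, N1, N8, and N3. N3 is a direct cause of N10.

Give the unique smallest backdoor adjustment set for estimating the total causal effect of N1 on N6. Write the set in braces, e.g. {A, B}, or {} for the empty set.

Variables eligible for adjustment (non-descendants of N1, excluding N1 and N6): {N3, N4, N5, N9}.
Backdoor paths from N1 to N6:
  P1: N1 <- N5 -> N3 -> N10 <- N4 -> N6
  P2: N1 <- N5 -> N3 -> N10 <- N4 -> N8 <- N6
  P3: N1 <- N5 -> N9 -> N10 <- N4 -> N6
  P4: N1 <- N5 -> N9 -> N10 <- N4 -> N8 <- N6
  P5: N1 <- N5 -> N10 <- N4 -> N6
  P6: N1 <- N5 -> N10 <- N4 -> N8 <- N6
  P7: N1 <- N5 -> N8 <- N4 -> N6
  P8: N1 <- N5 -> N8 <- N6
Each backdoor path contains an unconditioned collider, so every path is already blocked with the empty conditioning set:
  P1: blocked at collider N10 (neither it nor any descendant is in the conditioning set).
  P2: blocked at collider N10 (neither it nor any descendant is in the conditioning set).
  P3: blocked at collider N10 (neither it nor any descendant is in the conditioning set).
  P4: blocked at collider N10 (neither it nor any descendant is in the conditioning set).
  P5: blocked at collider N10 (neither it nor any descendant is in the conditioning set).
  P6: blocked at collider N10 (neither it nor any descendant is in the conditioning set).
  P7: blocked at collider N8 (neither it nor any descendant is in the conditioning set).
  P8: blocked at collider N8 (neither it nor any descendant is in the conditioning set).
The empty set is therefore the unique smallest valid set.

{}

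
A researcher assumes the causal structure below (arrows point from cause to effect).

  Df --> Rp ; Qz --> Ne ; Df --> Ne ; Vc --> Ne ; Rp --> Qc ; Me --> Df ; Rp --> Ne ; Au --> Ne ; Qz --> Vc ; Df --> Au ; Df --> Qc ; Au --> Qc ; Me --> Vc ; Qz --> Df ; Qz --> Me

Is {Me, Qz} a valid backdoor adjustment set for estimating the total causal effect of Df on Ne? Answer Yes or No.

Backdoor paths from Df to Ne (paths whose first edge points into Df):
  P1: Df <- Qz -> Me -> Vc -> Ne
  P2: Df <- Qz -> Vc -> Ne
  P3: Df <- Qz -> Ne
  P4: Df <- Me <- Qz -> Vc -> Ne
  P5: Df <- Me <- Qz -> Ne
  P6: Df <- Me -> Vc <- Qz -> Ne
  P7: Df <- Me -> Vc -> Ne
Condition 1 (no descendant of Df in the set): holds — descendants of Df are {Au, Ne, Qc, Rp}; none are in {Me, Qz}.
Condition 2 (every backdoor path blocked by {Me, Qz}):
  P1: blocked at fork node Qz ∈ conditioning set.
  P2: blocked at fork node Qz ∈ conditioning set.
  P3: blocked at fork node Qz ∈ conditioning set.
  P4: blocked at chain node Me ∈ conditioning set.
  P5: blocked at chain node Me ∈ conditioning set.
  P6: blocked at fork node Me ∈ conditioning set.
  P7: blocked at fork node Me ∈ conditioning set.
{Me, Qz} satisfies the backdoor criterion.

Yes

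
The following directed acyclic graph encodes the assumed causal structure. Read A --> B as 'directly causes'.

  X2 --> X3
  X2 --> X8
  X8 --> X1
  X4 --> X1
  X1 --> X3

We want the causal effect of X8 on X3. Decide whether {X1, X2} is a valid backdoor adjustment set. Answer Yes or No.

Backdoor paths from X8 to X3 (paths whose first edge points into X8):
  P1: X8 <- X2 -> X3
Condition 1 (no descendant of X8 in the set): FAILS — X1 is a descendant of X8.
Condition 2 (every backdoor path blocked by {X1, X2}):
  P1: blocked at fork node X2 ∈ conditioning set.
{X1, X2} does not satisfy the backdoor criterion.

No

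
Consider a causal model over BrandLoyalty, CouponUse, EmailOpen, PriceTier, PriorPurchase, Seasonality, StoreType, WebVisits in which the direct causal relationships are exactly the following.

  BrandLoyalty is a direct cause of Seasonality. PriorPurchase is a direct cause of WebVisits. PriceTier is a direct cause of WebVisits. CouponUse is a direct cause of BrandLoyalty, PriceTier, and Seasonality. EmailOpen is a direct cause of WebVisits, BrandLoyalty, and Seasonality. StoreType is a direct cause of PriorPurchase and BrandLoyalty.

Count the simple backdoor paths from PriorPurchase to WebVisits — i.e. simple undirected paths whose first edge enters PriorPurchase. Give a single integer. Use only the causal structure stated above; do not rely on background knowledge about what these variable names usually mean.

6

A backdoor path from PriorPurchase to WebVisits is any simple undirected path whose first edge points into PriorPurchase (i.e. leaves PriorPurchase via a parent).
Parents of PriorPurchase: {StoreType}.
Enumerating:
  P1: PriorPurchase <- StoreType -> BrandLoyalty <- CouponUse -> PriceTier -> WebVisits
  P2: PriorPurchase <- StoreType -> BrandLoyalty <- CouponUse -> Seasonality <- EmailOpen -> WebVisits
  P3: PriorPurchase <- StoreType -> BrandLoyalty <- EmailOpen -> WebVisits
  P4: PriorPurchase <- StoreType -> BrandLoyalty <- EmailOpen -> Seasonality <- CouponUse -> PriceTier -> WebVisits
  P5: PriorPurchase <- StoreType -> BrandLoyalty -> Seasonality <- CouponUse -> PriceTier -> WebVisits
  P6: PriorPurchase <- StoreType -> BrandLoyalty -> Seasonality <- EmailOpen -> WebVisits
That exhausts the simple backdoor paths. Count: 6.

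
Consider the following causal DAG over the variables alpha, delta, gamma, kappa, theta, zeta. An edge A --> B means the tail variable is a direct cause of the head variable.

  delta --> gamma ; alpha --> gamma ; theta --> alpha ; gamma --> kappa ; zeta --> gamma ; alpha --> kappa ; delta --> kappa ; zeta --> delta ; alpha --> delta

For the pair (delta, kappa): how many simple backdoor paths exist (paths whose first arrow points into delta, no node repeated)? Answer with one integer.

4

A backdoor path from delta to kappa is any simple undirected path whose first edge points into delta (i.e. leaves delta via a parent).
Parents of delta: {alpha, zeta}.
Enumerating:
  P1: delta <- zeta -> gamma <- alpha -> kappa
  P2: delta <- zeta -> gamma -> kappa
  P3: delta <- alpha -> gamma -> kappa
  P4: delta <- alpha -> kappa
That exhausts the simple backdoor paths. Count: 4.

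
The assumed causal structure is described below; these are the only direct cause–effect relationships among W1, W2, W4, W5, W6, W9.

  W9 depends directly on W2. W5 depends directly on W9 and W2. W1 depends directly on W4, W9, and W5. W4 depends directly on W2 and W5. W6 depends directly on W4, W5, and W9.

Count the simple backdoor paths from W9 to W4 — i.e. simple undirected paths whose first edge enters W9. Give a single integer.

A backdoor path from W9 to W4 is any simple undirected path whose first edge points into W9 (i.e. leaves W9 via a parent).
Parents of W9: {W2}.
Enumerating:
  P1: W9 <- W2 -> W5 -> W4
  P2: W9 <- W2 -> W5 -> W1 <- W4
  P3: W9 <- W2 -> W5 -> W6 <- W4
  P4: W9 <- W2 -> W4
That exhausts the simple backdoor paths. Count: 4.

4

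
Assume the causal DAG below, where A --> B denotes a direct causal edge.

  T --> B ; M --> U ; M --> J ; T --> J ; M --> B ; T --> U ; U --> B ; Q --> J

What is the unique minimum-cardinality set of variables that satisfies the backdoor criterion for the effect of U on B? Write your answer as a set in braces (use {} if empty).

Variables eligible for adjustment (non-descendants of U, excluding U and B): {J, M, Q, T}.
Backdoor paths from U to B:
  P1: U <- M -> B
  P2: U <- M -> J <- T -> B
  P3: U <- T -> B
  P4: U <- T -> J <- M -> B
The empty set is not sufficient: P1 (U <- M -> B) has no collider blocking it and no conditioned non-collider, so it is open.
Try {M, T}:
  P1: blocked at fork node M ∈ conditioning set.
  P2: blocked at fork node M ∈ conditioning set.
  P3: blocked at fork node T ∈ conditioning set.
  P4: blocked at fork node T ∈ conditioning set.
{M, T} contains no descendant of U and blocks every backdoor path.
Every element of {M, T} is needed (dropping M leaves P1 open; dropping T leaves P3 open), so no proper subset is valid.
Among all size-2 subsets of the eligible variables, only {M, T} blocks every backdoor path, so it is the unique smallest valid adjustment set.

{M, T}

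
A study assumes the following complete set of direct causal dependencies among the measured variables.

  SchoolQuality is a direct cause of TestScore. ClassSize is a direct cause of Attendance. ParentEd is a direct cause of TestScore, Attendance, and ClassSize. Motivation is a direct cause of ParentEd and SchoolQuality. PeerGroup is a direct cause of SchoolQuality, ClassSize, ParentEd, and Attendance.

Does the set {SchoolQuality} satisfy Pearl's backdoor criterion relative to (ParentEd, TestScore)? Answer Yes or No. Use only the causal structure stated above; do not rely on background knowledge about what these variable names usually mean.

Yes

Backdoor paths from ParentEd to TestScore (paths whose first edge points into ParentEd):
  P1: ParentEd <- Motivation -> SchoolQuality -> TestScore
  P2: ParentEd <- PeerGroup -> SchoolQuality -> TestScore
Condition 1 (no descendant of ParentEd in the set): holds — descendants of ParentEd are {Attendance, ClassSize, TestScore}; none are in {SchoolQuality}.
Condition 2 (every backdoor path blocked by {SchoolQuality}):
  P1: blocked at chain node SchoolQuality ∈ conditioning set.
  P2: blocked at chain node SchoolQuality ∈ conditioning set.
{SchoolQuality} satisfies the backdoor criterion.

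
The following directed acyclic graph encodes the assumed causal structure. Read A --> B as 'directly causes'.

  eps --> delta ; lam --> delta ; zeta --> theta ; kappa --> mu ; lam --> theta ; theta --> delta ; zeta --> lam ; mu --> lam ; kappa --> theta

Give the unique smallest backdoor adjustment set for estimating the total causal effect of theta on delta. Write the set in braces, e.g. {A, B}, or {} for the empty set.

Variables eligible for adjustment (non-descendants of theta, excluding theta and delta): {eps, kappa, lam, mu, zeta}.
Backdoor paths from theta to delta:
  P1: theta <- kappa -> mu -> lam -> delta
  P2: theta <- zeta -> lam -> delta
  P3: theta <- lam -> delta
The empty set is not sufficient: P1 (theta <- kappa -> mu -> lam -> delta) has no collider blocking it and no conditioned non-collider, so it is open.
Try {lam}:
  P1: blocked at chain node lam ∈ conditioning set.
  P2: blocked at chain node lam ∈ conditioning set.
  P3: blocked at fork node lam ∈ conditioning set.
{lam} contains no descendant of theta and blocks every backdoor path.
No other singleton works — e.g. {kappa} leaves P2 open — so {lam} is the unique smallest valid adjustment set.

{lam}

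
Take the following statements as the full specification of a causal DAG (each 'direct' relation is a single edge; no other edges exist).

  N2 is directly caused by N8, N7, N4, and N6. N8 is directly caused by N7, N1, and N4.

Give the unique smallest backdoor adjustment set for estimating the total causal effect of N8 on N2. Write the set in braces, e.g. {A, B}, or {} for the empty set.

{N4, N7}

Variables eligible for adjustment (non-descendants of N8, excluding N8 and N2): {N1, N4, N6, N7}.
Backdoor paths from N8 to N2:
  P1: N8 <- N4 -> N2
  P2: N8 <- N7 -> N2
The empty set is not sufficient: P1 (N8 <- N4 -> N2) has no collider blocking it and no conditioned non-collider, so it is open.
Try {N4, N7}:
  P1: blocked at fork node N4 ∈ conditioning set.
  P2: blocked at fork node N7 ∈ conditioning set.
{N4, N7} contains no descendant of N8 and blocks every backdoor path.
Every element of {N4, N7} is needed (dropping N4 leaves P1 open; dropping N7 leaves P2 open), so no proper subset is valid.
Among all size-2 subsets of the eligible variables, only {N4, N7} blocks every backdoor path, so it is the unique smallest valid adjustment set.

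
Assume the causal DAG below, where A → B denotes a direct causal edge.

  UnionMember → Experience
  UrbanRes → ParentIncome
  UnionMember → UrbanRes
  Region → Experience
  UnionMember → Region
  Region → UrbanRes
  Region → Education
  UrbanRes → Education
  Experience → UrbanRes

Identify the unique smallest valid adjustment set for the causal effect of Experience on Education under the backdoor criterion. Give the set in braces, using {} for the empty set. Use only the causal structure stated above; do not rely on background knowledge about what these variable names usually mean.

{Region, UnionMember}

Variables eligible for adjustment (non-descendants of Experience, excluding Experience and Education): {Region, UnionMember}.
Backdoor paths from Experience to Education:
  P1: Experience <- UnionMember -> Region -> UrbanRes -> Education
  P2: Experience <- UnionMember -> Region -> Education
  P3: Experience <- UnionMember -> UrbanRes <- Region -> Education
  P4: Experience <- UnionMember -> UrbanRes -> Education
  P5: Experience <- Region <- UnionMember -> UrbanRes -> Education
  P6: Experience <- Region -> UrbanRes -> Education
  P7: Experience <- Region -> Education
The empty set is not sufficient: P1 (Experience <- UnionMember -> Region -> UrbanRes -> Education) has no collider blocking it and no conditioned non-collider, so it is open.
Try {Region, UnionMember}:
  P1: blocked at fork node UnionMember ∈ conditioning set.
  P2: blocked at fork node UnionMember ∈ conditioning set.
  P3: blocked at fork node UnionMember ∈ conditioning set.
  P4: blocked at fork node UnionMember ∈ conditioning set.
  P5: blocked at chain node Region ∈ conditioning set.
  P6: blocked at fork node Region ∈ conditioning set.
  P7: blocked at fork node Region ∈ conditioning set.
{Region, UnionMember} contains no descendant of Experience and blocks every backdoor path.
Every element of {Region, UnionMember} is needed (dropping Region leaves P6 open; dropping UnionMember leaves P4 open), so no proper subset is valid.
Among all size-2 subsets of the eligible variables, only {Region, UnionMember} blocks every backdoor path, so it is the unique smallest valid adjustment set.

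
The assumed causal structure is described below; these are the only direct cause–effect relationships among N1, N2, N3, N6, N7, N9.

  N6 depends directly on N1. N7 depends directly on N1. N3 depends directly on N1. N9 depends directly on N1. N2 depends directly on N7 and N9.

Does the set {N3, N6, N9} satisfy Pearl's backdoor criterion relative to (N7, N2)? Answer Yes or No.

Backdoor paths from N7 to N2 (paths whose first edge points into N7):
  P1: N7 <- N1 -> N9 -> N2
Condition 1 (no descendant of N7 in the set): holds — descendants of N7 are {N2}; none are in {N3, N6, N9}.
Condition 2 (every backdoor path blocked by {N3, N6, N9}):
  P1: blocked at chain node N9 ∈ conditioning set.
{N3, N6, N9} satisfies the backdoor criterion.

Yes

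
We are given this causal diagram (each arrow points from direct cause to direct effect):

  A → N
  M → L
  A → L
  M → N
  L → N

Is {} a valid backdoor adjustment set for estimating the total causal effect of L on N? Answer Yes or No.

No

Backdoor paths from L to N (paths whose first edge points into L):
  P1: L <- A -> N
  P2: L <- M -> N
Condition 1 (no descendant of L in the set): holds — descendants of L are {N}; none are in {}.
Condition 2 (every backdoor path blocked by {}):
  P1: open — no interior node is in the conditioning set.
  P2: open — no interior node is in the conditioning set.
{} does not satisfy the backdoor criterion.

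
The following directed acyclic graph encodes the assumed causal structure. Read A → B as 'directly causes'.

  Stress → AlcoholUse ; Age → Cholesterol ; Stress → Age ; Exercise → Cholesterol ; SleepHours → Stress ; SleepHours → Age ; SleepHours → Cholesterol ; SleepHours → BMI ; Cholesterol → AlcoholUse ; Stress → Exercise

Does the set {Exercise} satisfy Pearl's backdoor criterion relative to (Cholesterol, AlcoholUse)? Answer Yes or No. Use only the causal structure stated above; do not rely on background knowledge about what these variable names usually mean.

No

Backdoor paths from Cholesterol to AlcoholUse (paths whose first edge points into Cholesterol):
  P1: Cholesterol <- SleepHours -> Stress -> AlcoholUse
  P2: Cholesterol <- SleepHours -> Age <- Stress -> AlcoholUse
  P3: Cholesterol <- Exercise <- Stress -> AlcoholUse
  P4: Cholesterol <- Age <- SleepHours -> Stress -> AlcoholUse
  P5: Cholesterol <- Age <- Stress -> AlcoholUse
Condition 1 (no descendant of Cholesterol in the set): holds — descendants of Cholesterol are {AlcoholUse}; none are in {Exercise}.
Condition 2 (every backdoor path blocked by {Exercise}):
  P1: open — no interior node is in the conditioning set.
  P2: blocked at collider Age (neither it nor any descendant is in the conditioning set).
  P3: blocked at chain node Exercise ∈ conditioning set.
  P4: open — no interior node is in the conditioning set.
  P5: open — no interior node is in the conditioning set.
{Exercise} does not satisfy the backdoor criterion.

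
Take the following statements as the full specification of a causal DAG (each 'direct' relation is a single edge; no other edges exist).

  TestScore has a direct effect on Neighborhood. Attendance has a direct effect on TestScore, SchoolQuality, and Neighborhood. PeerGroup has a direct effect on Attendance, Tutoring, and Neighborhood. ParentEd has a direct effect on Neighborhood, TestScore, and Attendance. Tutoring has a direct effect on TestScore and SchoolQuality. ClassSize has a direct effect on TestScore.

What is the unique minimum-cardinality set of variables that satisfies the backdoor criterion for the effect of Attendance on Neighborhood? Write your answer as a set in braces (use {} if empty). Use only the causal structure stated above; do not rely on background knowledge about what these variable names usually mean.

{ParentEd, PeerGroup}

Variables eligible for adjustment (non-descendants of Attendance, excluding Attendance and Neighborhood): {ClassSize, ParentEd, PeerGroup, Tutoring}.
Backdoor paths from Attendance to Neighborhood:
  P1: Attendance <- ParentEd -> TestScore <- Tutoring <- PeerGroup -> Neighborhood
  P2: Attendance <- ParentEd -> TestScore -> Neighborhood
  P3: Attendance <- ParentEd -> Neighborhood
  P4: Attendance <- PeerGroup -> Tutoring -> TestScore <- ParentEd -> Neighborhood
  P5: Attendance <- PeerGroup -> Tutoring -> TestScore -> Neighborhood
  P6: Attendance <- PeerGroup -> Neighborhood
The empty set is not sufficient: P2 (Attendance <- ParentEd -> TestScore -> Neighborhood) has no collider blocking it and no conditioned non-collider, so it is open.
Try {ParentEd, PeerGroup}:
  P1: blocked at fork node ParentEd ∈ conditioning set.
  P2: blocked at fork node ParentEd ∈ conditioning set.
  P3: blocked at fork node ParentEd ∈ conditioning set.
  P4: blocked at fork node PeerGroup ∈ conditioning set.
  P5: blocked at fork node PeerGroup ∈ conditioning set.
  P6: blocked at fork node PeerGroup ∈ conditioning set.
{ParentEd, PeerGroup} contains no descendant of Attendance and blocks every backdoor path.
Every element of {ParentEd, PeerGroup} is needed (dropping ParentEd leaves P2 open; dropping PeerGroup leaves P5 open), so no proper subset is valid.
Among all size-2 subsets of the eligible variables, only {ParentEd, PeerGroup} blocks every backdoor path, so it is the unique smallest valid adjustment set.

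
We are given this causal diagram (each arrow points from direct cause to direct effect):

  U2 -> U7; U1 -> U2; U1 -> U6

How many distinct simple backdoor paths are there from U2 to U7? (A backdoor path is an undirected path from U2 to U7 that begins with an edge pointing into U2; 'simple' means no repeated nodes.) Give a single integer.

A backdoor path from U2 to U7 is any simple undirected path whose first edge points into U2 (i.e. leaves U2 via a parent).
Parents of U2: {U1}.
No simple path from any parent of U2 reaches U7 without revisiting U2, so there are no backdoor paths.

0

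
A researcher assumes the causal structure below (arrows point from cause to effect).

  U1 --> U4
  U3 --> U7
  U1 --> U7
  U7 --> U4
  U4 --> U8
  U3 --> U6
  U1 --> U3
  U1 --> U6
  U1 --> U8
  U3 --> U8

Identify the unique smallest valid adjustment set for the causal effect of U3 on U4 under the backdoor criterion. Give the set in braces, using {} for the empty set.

Variables eligible for adjustment (non-descendants of U3, excluding U3 and U4): {U1}.
Backdoor paths from U3 to U4:
  P1: U3 <- U1 -> U7 -> U4
  P2: U3 <- U1 -> U4
  P3: U3 <- U1 -> U8 <- U4
The empty set is not sufficient: P1 (U3 <- U1 -> U7 -> U4) has no collider blocking it and no conditioned non-collider, so it is open.
Try {U1}:
  P1: blocked at fork node U1 ∈ conditioning set.
  P2: blocked at fork node U1 ∈ conditioning set.
  P3: blocked at fork node U1 ∈ conditioning set.
{U1} contains no descendant of U3 and blocks every backdoor path.
{U1} is the unique smallest valid adjustment set.

{U1}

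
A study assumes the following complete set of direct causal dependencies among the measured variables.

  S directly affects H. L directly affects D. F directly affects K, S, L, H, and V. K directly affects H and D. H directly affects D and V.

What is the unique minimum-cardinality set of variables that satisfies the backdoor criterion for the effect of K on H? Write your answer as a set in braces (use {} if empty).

{F}

Variables eligible for adjustment (non-descendants of K, excluding K and H): {F, L, S}.
Backdoor paths from K to H:
  P1: K <- F -> S -> H
  P2: K <- F -> L -> D <- H
  P3: K <- F -> H
  P4: K <- F -> V <- H
The empty set is not sufficient: P1 (K <- F -> S -> H) has no collider blocking it and no conditioned non-collider, so it is open.
Try {F}:
  P1: blocked at fork node F ∈ conditioning set.
  P2: blocked at fork node F ∈ conditioning set.
  P3: blocked at fork node F ∈ conditioning set.
  P4: blocked at fork node F ∈ conditioning set.
{F} contains no descendant of K and blocks every backdoor path.
No other singleton works — e.g. {S} leaves P3 open — so {F} is the unique smallest valid adjustment set.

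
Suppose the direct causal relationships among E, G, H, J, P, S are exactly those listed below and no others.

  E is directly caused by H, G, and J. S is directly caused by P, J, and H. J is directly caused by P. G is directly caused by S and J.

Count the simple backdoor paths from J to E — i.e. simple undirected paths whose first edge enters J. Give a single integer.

2

A backdoor path from J to E is any simple undirected path whose first edge points into J (i.e. leaves J via a parent).
Parents of J: {P}.
Enumerating:
  P1: J <- P -> S <- H -> E
  P2: J <- P -> S -> G -> E
That exhausts the simple backdoor paths. Count: 2.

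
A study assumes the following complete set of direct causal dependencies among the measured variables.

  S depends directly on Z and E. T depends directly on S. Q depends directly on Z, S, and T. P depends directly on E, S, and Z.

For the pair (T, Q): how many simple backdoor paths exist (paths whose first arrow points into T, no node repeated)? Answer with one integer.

4

A backdoor path from T to Q is any simple undirected path whose first edge points into T (i.e. leaves T via a parent).
Parents of T: {S}.
Enumerating:
  P1: T <- S <- Z -> Q
  P2: T <- S <- E -> P <- Z -> Q
  P3: T <- S -> P <- Z -> Q
  P4: T <- S -> Q
That exhausts the simple backdoor paths. Count: 4.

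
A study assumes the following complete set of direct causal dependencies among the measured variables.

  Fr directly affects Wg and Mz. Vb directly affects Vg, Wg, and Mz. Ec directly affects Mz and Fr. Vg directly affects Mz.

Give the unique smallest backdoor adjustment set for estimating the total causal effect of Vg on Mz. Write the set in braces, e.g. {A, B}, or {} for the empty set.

Variables eligible for adjustment (non-descendants of Vg, excluding Vg and Mz): {Ec, Fr, Vb, Wg}.
Backdoor paths from Vg to Mz:
  P1: Vg <- Vb -> Mz
  P2: Vg <- Vb -> Wg <- Fr <- Ec -> Mz
  P3: Vg <- Vb -> Wg <- Fr -> Mz
The empty set is not sufficient: P1 (Vg <- Vb -> Mz) has no collider blocking it and no conditioned non-collider, so it is open.
Try {Vb}:
  P1: blocked at fork node Vb ∈ conditioning set.
  P2: blocked at fork node Vb ∈ conditioning set.
  P3: blocked at fork node Vb ∈ conditioning set.
{Vb} contains no descendant of Vg and blocks every backdoor path.
No other singleton works — e.g. {Ec} leaves P1 open — so {Vb} is the unique smallest valid adjustment set.

{Vb}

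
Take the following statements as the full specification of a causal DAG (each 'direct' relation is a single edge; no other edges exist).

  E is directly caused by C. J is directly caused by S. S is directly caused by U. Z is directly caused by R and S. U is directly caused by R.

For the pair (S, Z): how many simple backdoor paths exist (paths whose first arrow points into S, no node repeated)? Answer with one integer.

A backdoor path from S to Z is any simple undirected path whose first edge points into S (i.e. leaves S via a parent).
Parents of S: {U}.
Enumerating:
  P1: S <- U <- R -> Z
That exhausts the simple backdoor paths. Count: 1.

1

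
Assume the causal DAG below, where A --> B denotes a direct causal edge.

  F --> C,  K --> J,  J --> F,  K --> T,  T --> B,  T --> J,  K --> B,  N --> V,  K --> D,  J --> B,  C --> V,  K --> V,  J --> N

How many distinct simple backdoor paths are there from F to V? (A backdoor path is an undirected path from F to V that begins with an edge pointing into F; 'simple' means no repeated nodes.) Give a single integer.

6

A backdoor path from F to V is any simple undirected path whose first edge points into F (i.e. leaves F via a parent).
Parents of F: {J}.
Enumerating:
  P1: F <- J <- K -> V
  P2: F <- J <- T <- K -> V
  P3: F <- J <- T -> B <- K -> V
  P4: F <- J -> B <- K -> V
  P5: F <- J -> B <- T <- K -> V
  P6: F <- J -> N -> V
That exhausts the simple backdoor paths. Count: 6.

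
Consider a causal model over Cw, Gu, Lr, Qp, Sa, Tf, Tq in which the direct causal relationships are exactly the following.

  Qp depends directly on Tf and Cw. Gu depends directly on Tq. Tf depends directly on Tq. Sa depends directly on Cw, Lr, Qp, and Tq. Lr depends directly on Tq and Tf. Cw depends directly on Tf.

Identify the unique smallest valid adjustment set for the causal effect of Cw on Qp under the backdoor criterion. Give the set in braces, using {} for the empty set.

{Tf}

Variables eligible for adjustment (non-descendants of Cw, excluding Cw and Qp): {Gu, Lr, Tf, Tq}.
Backdoor paths from Cw to Qp:
  P1: Cw <- Tf <- Tq -> Lr -> Sa <- Qp
  P2: Cw <- Tf <- Tq -> Sa <- Qp
  P3: Cw <- Tf -> Lr <- Tq -> Sa <- Qp
  P4: Cw <- Tf -> Lr -> Sa <- Qp
  P5: Cw <- Tf -> Qp
The empty set is not sufficient: P5 (Cw <- Tf -> Qp) has no collider blocking it and no conditioned non-collider, so it is open.
Try {Tf}:
  P1: blocked at chain node Tf ∈ conditioning set.
  P2: blocked at chain node Tf ∈ conditioning set.
  P3: blocked at fork node Tf ∈ conditioning set.
  P4: blocked at fork node Tf ∈ conditioning set.
  P5: blocked at fork node Tf ∈ conditioning set.
{Tf} contains no descendant of Cw and blocks every backdoor path.
No other singleton works — e.g. {Tq} leaves P5 open — so {Tf} is the unique smallest valid adjustment set.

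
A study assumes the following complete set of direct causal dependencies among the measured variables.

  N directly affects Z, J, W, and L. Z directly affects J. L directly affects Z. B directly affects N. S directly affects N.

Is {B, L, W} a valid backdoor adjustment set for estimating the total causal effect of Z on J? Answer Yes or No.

No

Backdoor paths from Z to J (paths whose first edge points into Z):
  P1: Z <- N -> J
  P2: Z <- L <- N -> J
Condition 1 (no descendant of Z in the set): holds — descendants of Z are {J}; none are in {B, L, W}.
Condition 2 (every backdoor path blocked by {B, L, W}):
  P1: open — no interior node is in the conditioning set.
  P2: blocked at chain node L ∈ conditioning set.
{B, L, W} does not satisfy the backdoor criterion.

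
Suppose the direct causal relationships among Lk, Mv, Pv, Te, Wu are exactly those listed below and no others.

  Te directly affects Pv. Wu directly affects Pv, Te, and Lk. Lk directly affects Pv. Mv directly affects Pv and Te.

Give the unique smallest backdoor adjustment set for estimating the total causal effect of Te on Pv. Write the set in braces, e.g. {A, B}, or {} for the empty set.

Variables eligible for adjustment (non-descendants of Te, excluding Te and Pv): {Lk, Mv, Wu}.
Backdoor paths from Te to Pv:
  P1: Te <- Wu -> Lk -> Pv
  P2: Te <- Wu -> Pv
  P3: Te <- Mv -> Pv
The empty set is not sufficient: P1 (Te <- Wu -> Lk -> Pv) has no collider blocking it and no conditioned non-collider, so it is open.
Try {Mv, Wu}:
  P1: blocked at fork node Wu ∈ conditioning set.
  P2: blocked at fork node Wu ∈ conditioning set.
  P3: blocked at fork node Mv ∈ conditioning set.
{Mv, Wu} contains no descendant of Te and blocks every backdoor path.
Every element of {Mv, Wu} is needed (dropping Mv leaves P3 open; dropping Wu leaves P1 open), so no proper subset is valid.
Among all size-2 subsets of the eligible variables, only {Mv, Wu} blocks every backdoor path, so it is the unique smallest valid adjustment set.

{Mv, Wu}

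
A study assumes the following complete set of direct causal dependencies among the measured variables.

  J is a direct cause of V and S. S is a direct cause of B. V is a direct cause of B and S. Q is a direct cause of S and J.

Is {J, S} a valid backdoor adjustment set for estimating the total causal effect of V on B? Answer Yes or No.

No

Backdoor paths from V to B (paths whose first edge points into V):
  P1: V <- J <- Q -> S -> B
  P2: V <- J -> S -> B
Condition 1 (no descendant of V in the set): FAILS — S is a descendant of V.
Condition 2 (every backdoor path blocked by {J, S}):
  P1: blocked at chain node J ∈ conditioning set.
  P2: blocked at fork node J ∈ conditioning set.
{J, S} does not satisfy the backdoor criterion.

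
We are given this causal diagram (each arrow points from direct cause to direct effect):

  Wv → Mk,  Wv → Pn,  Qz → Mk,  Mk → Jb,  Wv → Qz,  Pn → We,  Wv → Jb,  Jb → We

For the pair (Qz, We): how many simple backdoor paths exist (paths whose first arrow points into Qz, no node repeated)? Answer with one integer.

A backdoor path from Qz to We is any simple undirected path whose first edge points into Qz (i.e. leaves Qz via a parent).
Parents of Qz: {Wv}.
Enumerating:
  P1: Qz <- Wv -> Mk -> Jb -> We
  P2: Qz <- Wv -> Pn -> We
  P3: Qz <- Wv -> Jb -> We
That exhausts the simple backdoor paths. Count: 3.

3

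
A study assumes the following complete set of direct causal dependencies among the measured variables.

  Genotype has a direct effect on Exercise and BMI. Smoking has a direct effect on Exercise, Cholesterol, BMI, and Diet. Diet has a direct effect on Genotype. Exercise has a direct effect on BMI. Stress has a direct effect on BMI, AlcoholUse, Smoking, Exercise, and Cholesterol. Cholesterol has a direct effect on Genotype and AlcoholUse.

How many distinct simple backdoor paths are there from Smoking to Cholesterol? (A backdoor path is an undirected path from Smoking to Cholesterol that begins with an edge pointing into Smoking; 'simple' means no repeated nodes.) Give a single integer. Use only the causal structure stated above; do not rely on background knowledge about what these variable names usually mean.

6

A backdoor path from Smoking to Cholesterol is any simple undirected path whose first edge points into Smoking (i.e. leaves Smoking via a parent).
Parents of Smoking: {Stress}.
Enumerating:
  P1: Smoking <- Stress -> Cholesterol
  P2: Smoking <- Stress -> Exercise <- Genotype <- Cholesterol
  P3: Smoking <- Stress -> Exercise -> BMI <- Genotype <- Cholesterol
  P4: Smoking <- Stress -> BMI <- Genotype <- Cholesterol
  P5: Smoking <- Stress -> BMI <- Exercise <- Genotype <- Cholesterol
  P6: Smoking <- Stress -> AlcoholUse <- Cholesterol
That exhausts the simple backdoor paths. Count: 6.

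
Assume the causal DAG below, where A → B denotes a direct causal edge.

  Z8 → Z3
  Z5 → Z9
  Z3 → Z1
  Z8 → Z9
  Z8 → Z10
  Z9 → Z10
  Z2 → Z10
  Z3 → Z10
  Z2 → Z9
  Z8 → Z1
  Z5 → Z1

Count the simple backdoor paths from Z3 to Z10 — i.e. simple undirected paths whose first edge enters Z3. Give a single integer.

A backdoor path from Z3 to Z10 is any simple undirected path whose first edge points into Z3 (i.e. leaves Z3 via a parent).
Parents of Z3: {Z8}.
Enumerating:
  P1: Z3 <- Z8 -> Z9 <- Z2 -> Z10
  P2: Z3 <- Z8 -> Z9 -> Z10
  P3: Z3 <- Z8 -> Z1 <- Z5 -> Z9 <- Z2 -> Z10
  P4: Z3 <- Z8 -> Z1 <- Z5 -> Z9 -> Z10
  P5: Z3 <- Z8 -> Z10
That exhausts the simple backdoor paths. Count: 5.

5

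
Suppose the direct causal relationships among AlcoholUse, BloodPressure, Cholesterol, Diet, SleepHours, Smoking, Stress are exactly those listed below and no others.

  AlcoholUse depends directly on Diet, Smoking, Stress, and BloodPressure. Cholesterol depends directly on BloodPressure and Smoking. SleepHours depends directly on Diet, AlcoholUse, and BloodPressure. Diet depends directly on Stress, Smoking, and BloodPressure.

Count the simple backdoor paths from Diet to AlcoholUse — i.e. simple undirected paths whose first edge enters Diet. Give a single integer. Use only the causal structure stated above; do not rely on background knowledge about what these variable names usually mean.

A backdoor path from Diet to AlcoholUse is any simple undirected path whose first edge points into Diet (i.e. leaves Diet via a parent).
Parents of Diet: {BloodPressure, Smoking, Stress}.
Enumerating:
  P1: Diet <- Stress -> AlcoholUse
  P2: Diet <- Smoking -> Cholesterol <- BloodPressure -> AlcoholUse
  P3: Diet <- Smoking -> Cholesterol <- BloodPressure -> SleepHours <- AlcoholUse
  P4: Diet <- Smoking -> AlcoholUse
  P5: Diet <- BloodPressure -> Cholesterol <- Smoking -> AlcoholUse
  P6: Diet <- BloodPressure -> AlcoholUse
  P7: Diet <- BloodPressure -> SleepHours <- AlcoholUse
That exhausts the simple backdoor paths. Count: 7.

7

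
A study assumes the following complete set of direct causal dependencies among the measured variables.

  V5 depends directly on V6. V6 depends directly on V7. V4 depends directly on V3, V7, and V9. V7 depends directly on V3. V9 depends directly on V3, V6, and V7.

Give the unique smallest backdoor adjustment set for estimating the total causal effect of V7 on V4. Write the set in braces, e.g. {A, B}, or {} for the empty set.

{V3}

Variables eligible for adjustment (non-descendants of V7, excluding V7 and V4): {V3}.
Backdoor paths from V7 to V4:
  P1: V7 <- V3 -> V9 -> V4
  P2: V7 <- V3 -> V4
The empty set is not sufficient: P1 (V7 <- V3 -> V9 -> V4) has no collider blocking it and no conditioned non-collider, so it is open.
Try {V3}:
  P1: blocked at fork node V3 ∈ conditioning set.
  P2: blocked at fork node V3 ∈ conditioning set.
{V3} contains no descendant of V7 and blocks every backdoor path.
{V3} is the unique smallest valid adjustment set.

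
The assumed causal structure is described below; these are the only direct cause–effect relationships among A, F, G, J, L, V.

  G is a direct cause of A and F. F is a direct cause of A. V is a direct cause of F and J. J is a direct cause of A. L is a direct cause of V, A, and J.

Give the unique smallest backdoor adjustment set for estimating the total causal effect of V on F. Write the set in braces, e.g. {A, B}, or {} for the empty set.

Variables eligible for adjustment (non-descendants of V, excluding V and F): {G, L}.
Backdoor paths from V to F:
  P1: V <- L -> J -> A <- G -> F
  P2: V <- L -> J -> A <- F
  P3: V <- L -> A <- G -> F
  P4: V <- L -> A <- F
Each backdoor path contains an unconditioned collider, so every path is already blocked with the empty conditioning set:
  P1: blocked at collider A (neither it nor any descendant is in the conditioning set).
  P2: blocked at collider A (neither it nor any descendant is in the conditioning set).
  P3: blocked at collider A (neither it nor any descendant is in the conditioning set).
  P4: blocked at collider A (neither it nor any descendant is in the conditioning set).
The empty set is therefore the unique smallest valid set.

{}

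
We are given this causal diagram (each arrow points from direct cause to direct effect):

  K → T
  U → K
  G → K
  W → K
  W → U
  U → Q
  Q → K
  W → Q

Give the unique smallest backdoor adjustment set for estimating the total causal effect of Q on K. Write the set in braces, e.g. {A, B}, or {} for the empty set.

Variables eligible for adjustment (non-descendants of Q, excluding Q and K): {G, U, W}.
Backdoor paths from Q to K:
  P1: Q <- W -> U -> K
  P2: Q <- W -> K
  P3: Q <- U <- W -> K
  P4: Q <- U -> K
The empty set is not sufficient: P1 (Q <- W -> U -> K) has no collider blocking it and no conditioned non-collider, so it is open.
Try {U, W}:
  P1: blocked at fork node W ∈ conditioning set.
  P2: blocked at fork node W ∈ conditioning set.
  P3: blocked at chain node U ∈ conditioning set.
  P4: blocked at fork node U ∈ conditioning set.
{U, W} contains no descendant of Q and blocks every backdoor path.
Every element of {U, W} is needed (dropping U leaves P4 open; dropping W leaves P2 open), so no proper subset is valid.
Among all size-2 subsets of the eligible variables, only {U, W} blocks every backdoor path, so it is the unique smallest valid adjustment set.

{U, W}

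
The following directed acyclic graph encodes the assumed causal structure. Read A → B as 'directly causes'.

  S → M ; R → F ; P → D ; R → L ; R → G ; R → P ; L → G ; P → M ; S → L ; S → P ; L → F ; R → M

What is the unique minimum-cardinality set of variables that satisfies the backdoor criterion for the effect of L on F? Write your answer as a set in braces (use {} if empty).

Variables eligible for adjustment (non-descendants of L, excluding L and F): {D, M, P, R, S}.
Backdoor paths from L to F:
  P1: L <- R -> F
  P2: L <- S -> P <- R -> F
  P3: L <- S -> P -> M <- R -> F
  P4: L <- S -> M <- R -> F
  P5: L <- S -> M <- P <- R -> F
The empty set is not sufficient: P1 (L <- R -> F) has no collider blocking it and no conditioned non-collider, so it is open.
Try {R}:
  P1: blocked at fork node R ∈ conditioning set.
  P2: blocked at collider P (neither it nor any descendant is in the conditioning set).
  P3: blocked at collider M (neither it nor any descendant is in the conditioning set).
  P4: blocked at collider M (neither it nor any descendant is in the conditioning set).
  P5: blocked at collider M (neither it nor any descendant is in the conditioning set).
{R} contains no descendant of L and blocks every backdoor path.
No other singleton works — e.g. {S} leaves P1 open — so {R} is the unique smallest valid adjustment set.

{R}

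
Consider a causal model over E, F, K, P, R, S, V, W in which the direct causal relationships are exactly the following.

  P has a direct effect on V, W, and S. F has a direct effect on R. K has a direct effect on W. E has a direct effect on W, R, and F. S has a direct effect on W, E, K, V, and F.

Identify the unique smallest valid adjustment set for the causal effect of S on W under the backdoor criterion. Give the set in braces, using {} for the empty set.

{P}

Variables eligible for adjustment (non-descendants of S, excluding S and W): {P}.
Backdoor paths from S to W:
  P1: S <- P -> W
The empty set is not sufficient: P1 (S <- P -> W) has no collider blocking it and no conditioned non-collider, so it is open.
Try {P}:
  P1: blocked at fork node P ∈ conditioning set.
{P} contains no descendant of S and blocks every backdoor path.
{P} is the unique smallest valid adjustment set.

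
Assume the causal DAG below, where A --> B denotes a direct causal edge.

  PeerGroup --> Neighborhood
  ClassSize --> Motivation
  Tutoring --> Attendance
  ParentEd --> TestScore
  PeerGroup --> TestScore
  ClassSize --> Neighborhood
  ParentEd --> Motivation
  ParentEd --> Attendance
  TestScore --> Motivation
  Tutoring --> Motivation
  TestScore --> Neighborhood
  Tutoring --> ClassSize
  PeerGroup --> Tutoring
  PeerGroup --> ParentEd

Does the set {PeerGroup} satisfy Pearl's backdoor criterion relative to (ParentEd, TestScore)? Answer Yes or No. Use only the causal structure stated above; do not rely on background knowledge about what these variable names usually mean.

Yes

Backdoor paths from ParentEd to TestScore (paths whose first edge points into ParentEd):
  P1: ParentEd <- PeerGroup -> Tutoring -> ClassSize -> Neighborhood <- TestScore
  P2: ParentEd <- PeerGroup -> Tutoring -> ClassSize -> Motivation <- TestScore
  P3: ParentEd <- PeerGroup -> Tutoring -> Motivation <- ClassSize -> Neighborhood <- TestScore
  P4: ParentEd <- PeerGroup -> Tutoring -> Motivation <- TestScore
  P5: ParentEd <- PeerGroup -> TestScore
  P6: ParentEd <- PeerGroup -> Neighborhood <- ClassSize <- Tutoring -> Motivation <- TestScore
  P7: ParentEd <- PeerGroup -> Neighborhood <- ClassSize -> Motivation <- TestScore
  P8: ParentEd <- PeerGroup -> Neighborhood <- TestScore
Condition 1 (no descendant of ParentEd in the set): holds — descendants of ParentEd are {Attendance, Motivation, Neighborhood, TestScore}; none are in {PeerGroup}.
Condition 2 (every backdoor path blocked by {PeerGroup}):
  P1: blocked at fork node PeerGroup ∈ conditioning set.
  P2: blocked at fork node PeerGroup ∈ conditioning set.
  P3: blocked at fork node PeerGroup ∈ conditioning set.
  P4: blocked at fork node PeerGroup ∈ conditioning set.
  P5: blocked at fork node PeerGroup ∈ conditioning set.
  P6: blocked at fork node PeerGroup ∈ conditioning set.
  P7: blocked at fork node PeerGroup ∈ conditioning set.
  P8: blocked at fork node PeerGroup ∈ conditioning set.
{PeerGroup} satisfies the backdoor criterion.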